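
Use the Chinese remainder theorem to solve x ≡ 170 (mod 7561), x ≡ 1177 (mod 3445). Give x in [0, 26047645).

Write x = 170 + 7561·k. Then 7561·k ≡ 1177 − 170 ≡ 1007 (mod 3445).
Need 7561⁻¹ mod 3445. Extended Euclid on (3445, 671):
3445 = 5·671 + 90
671 = 7·90 + 41
90 = 2·41 + 8
41 = 5·8 + 1
8 = 8·1 + 0
Back-substitute:
1 = 41 − 5·8
1 = −5·90 + 11·41
1 = 11·671 − 82·90
1 = −82·3445 + 421·671
7561⁻¹ ≡ 421 (mod 3445), so k ≡ 421·1007 ≡ 212 (mod 3445).
x = 170 + 7561·212 = 1603102.

1603102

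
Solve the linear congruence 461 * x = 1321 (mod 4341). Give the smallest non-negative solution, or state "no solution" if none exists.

1679

First find gcd(461, 4341):
4341 = 9·461 + 192
461 = 2·192 + 77
192 = 2·77 + 38
77 = 2·38 + 1
38 = 38·1 + 0
gcd = 1, so a unique solution mod 4341 exists.
Back-substitute for the Bézout coefficients:
1 = 77 − 2·38
1 = −2·192 + 5·77
1 = 5·461 − 12·192
1 = −12·4341 + 113·461
So 461·(113) ≡ 1 (mod 4341), giving 461⁻¹ ≡ 113.
x ≡ 461⁻¹·1321 ≡ 113·1321 ≡ 1679 (mod 4341).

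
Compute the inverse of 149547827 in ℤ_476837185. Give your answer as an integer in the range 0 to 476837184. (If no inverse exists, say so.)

no inverse exists

Compute gcd(149547827, 476837185):
476837185 = 3*149547827 + 28193704
149547827 = 5*28193704 + 8579307
28193704 = 3*8579307 + 2455783
8579307 = 3*2455783 + 1211958
2455783 = 2*1211958 + 31867
1211958 = 38*31867 + 1012
31867 = 31*1012 + 495
1012 = 2*495 + 22
495 = 22*22 + 11
22 = 2*11 + 0
gcd(149547827, 476837185) = 11 ≠ 1, so 149547827 has no multiplicative inverse modulo 476837185.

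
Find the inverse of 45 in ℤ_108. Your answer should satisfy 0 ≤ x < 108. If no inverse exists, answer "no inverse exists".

no inverse exists

Compute gcd(45, 108):
108 = 2*45 + 18
45 = 2*18 + 9
18 = 2*9 + 0
Since gcd = 9 > 1, 45 is not a unit mod 108.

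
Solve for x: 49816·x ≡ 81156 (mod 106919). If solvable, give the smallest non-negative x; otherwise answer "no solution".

105092

First find gcd(49816, 106919):
106919 = 2*49816 + 7287
49816 = 6*7287 + 6094
7287 = 1*6094 + 1193
6094 = 5*1193 + 129
1193 = 9*129 + 32
129 = 4*32 + 1
32 = 32*1 + 0
gcd = 1, so a unique solution mod 106919 exists.
Back-substitute for the Bézout coefficients:
1 = 129 − 4·32
1 = −4·1193 + 37·129
1 = 37·6094 − 189·1193
1 = −189·7287 + 226·6094
1 = 226·49816 − 1545·7287
1 = −1545·106919 + 3316·49816
So 49816·(3316) ≡ 1 (mod 106919), giving 49816⁻¹ ≡ 3316.
x ≡ 49816⁻¹·81156 ≡ 3316·81156 ≡ 105092 (mod 106919).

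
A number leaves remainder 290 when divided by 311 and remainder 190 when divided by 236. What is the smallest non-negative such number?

Write x = 290 + 311·k. Then 311·k ≡ 190 − 290 ≡ 136 (mod 236).
Need 311⁻¹ mod 236. Extended Euclid on (236, 75):
236 = 3×75 + 11
75 = 6×11 + 9
11 = 1×9 + 2
9 = 4×2 + 1
2 = 2×1 + 0
Back-substitute:
1 = 9 − 4·2
1 = −4·11 + 5·9
1 = 5·75 − 34·11
1 = −34·236 + 107·75
311⁻¹ ≡ 107 (mod 236), so k ≡ 107·136 ≡ 156 (mod 236).
x = 290 + 311·156 = 48806.

48806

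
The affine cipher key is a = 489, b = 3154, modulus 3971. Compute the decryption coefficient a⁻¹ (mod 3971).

gcd(3971, 489) by repeated division:
3971 = 8·489 + 59
489 = 8·59 + 17
59 = 3·17 + 8
17 = 2·8 + 1
8 = 8·1 + 0
The gcd is 1. Working backward:
1 = 17 − 2·8
1 = −2·59 + 7·17
1 = 7·489 − 58·59
1 = −58·3971 + 471·489
So 489·471 ≡ 1 (mod 3971).

471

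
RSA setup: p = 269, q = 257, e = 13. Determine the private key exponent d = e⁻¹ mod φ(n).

58053

φ(n) = (p−1)(q−1) = 268·256 = 68608.
Need d with 13·d ≡ 1 (mod 68608). Apply the extended Euclidean algorithm:
68608 = 5277·13 + 7
13 = 1·7 + 6
7 = 1·6 + 1
6 = 6·1 + 0
Back-substitute:
1 = 7 − 6
1 = −13 + 2·7
1 = 2·68608 − 10555·13
So 13·(-10555) ≡ 1 (mod 68608), hence d ≡ -10555 ≡ 58053 (mod 68608).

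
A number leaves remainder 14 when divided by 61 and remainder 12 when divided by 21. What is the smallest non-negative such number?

75

Write x = 14 + 61·k. Then 61·k ≡ 12 − 14 ≡ 19 (mod 21).
Need 61⁻¹ mod 21. Extended Euclid on (21, 19):
21 = 1*19 + 2
19 = 9*2 + 1
2 = 2*1 + 0
Back-substitute:
1 = 19 − 9·2
1 = −9·21 + 10·19
61⁻¹ ≡ 10 (mod 21), so k ≡ 10·19 ≡ 1 (mod 21).
x = 14 + 61·1 = 75.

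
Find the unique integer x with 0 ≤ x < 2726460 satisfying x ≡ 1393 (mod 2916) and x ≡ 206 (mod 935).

68461

Write x = 1393 + 2916·k. Then 2916·k ≡ 206 − 1393 ≡ 683 (mod 935).
Need 2916⁻¹ mod 935. Extended Euclid on (935, 111):
935 = 8*111 + 47
111 = 2*47 + 17
47 = 2*17 + 13
17 = 1*13 + 4
13 = 3*4 + 1
4 = 4*1 + 0
Back-substitute:
1 = 13 − 3·4
1 = −3·17 + 4·13
1 = 4·47 − 11·17
1 = −11·111 + 26·47
1 = 26·935 − 219·111
2916⁻¹ ≡ 716 (mod 935), so k ≡ 716·683 ≡ 23 (mod 935).
x = 1393 + 2916·23 = 68461.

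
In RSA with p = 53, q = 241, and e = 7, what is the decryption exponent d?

1783

φ(n) = (p−1)(q−1) = 52·240 = 12480.
Need d with 7·d ≡ 1 (mod 12480). Apply the extended Euclidean algorithm:
12480 = 1782*7 + 6
7 = 1*6 + 1
6 = 6*1 + 0
Back-substitute:
1 = 7 − 6
1 = −12480 + 1783·7
So 7·1783 ≡ 1 (mod 12480), hence d = 1783.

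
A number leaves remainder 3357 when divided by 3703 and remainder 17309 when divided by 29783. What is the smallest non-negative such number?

59136564

Write x = 3357 + 3703·k. Then 3703·k ≡ 17309 − 3357 ≡ 13952 (mod 29783).
Need 3703⁻¹ mod 29783. Extended Euclid on (29783, 3703):
29783 = 8*3703 + 159
3703 = 23*159 + 46
159 = 3*46 + 21
46 = 2*21 + 4
21 = 5*4 + 1
4 = 4*1 + 0
Back-substitute:
1 = 21 − 5·4
1 = −5·46 + 11·21
1 = 11·159 − 38·46
1 = −38·3703 + 885·159
1 = 885·29783 − 7118·3703
3703⁻¹ ≡ 22665 (mod 29783), so k ≡ 22665·13952 ≡ 15969 (mod 29783).
x = 3357 + 3703·15969 = 59136564.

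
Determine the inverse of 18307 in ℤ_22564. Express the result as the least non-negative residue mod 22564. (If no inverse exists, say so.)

Extended Euclidean algorithm:
22564 = 1*18307 + 4257
18307 = 4*4257 + 1279
4257 = 3*1279 + 420
1279 = 3*420 + 19
420 = 22*19 + 2
19 = 9*2 + 1
2 = 2*1 + 0
The gcd is 1. Working backward:
1 = 19 − 9·2
1 = −9·420 + 199·19
1 = 199·1279 − 606·420
1 = −606·4257 + 2017·1279
1 = 2017·18307 − 8674·4257
1 = −8674·22564 + 10691·18307
So 18307·10691 ≡ 1 (mod 22564).

10691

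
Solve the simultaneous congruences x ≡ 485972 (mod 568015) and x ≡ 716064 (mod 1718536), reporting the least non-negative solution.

215871178632

Write x = 485972 + 568015·k. Then 568015·k ≡ 716064 − 485972 ≡ 230092 (mod 1718536).
Need 568015⁻¹ mod 1718536. Extended Euclid on (1718536, 568015):
1718536 = 3*568015 + 14491
568015 = 39*14491 + 2866
14491 = 5*2866 + 161
2866 = 17*161 + 129
161 = 1*129 + 32
129 = 4*32 + 1
32 = 32*1 + 0
Back-substitute:
1 = 129 − 4·32
1 = −4·161 + 5·129
1 = 5·2866 − 89·161
1 = −89·14491 + 450·2866
1 = 450·568015 − 17639·14491
1 = −17639·1718536 + 53367·568015
568015⁻¹ ≡ 53367 (mod 1718536), so k ≡ 53367·230092 ≡ 380044 (mod 1718536).
x = 485972 + 568015·380044 = 215871178632.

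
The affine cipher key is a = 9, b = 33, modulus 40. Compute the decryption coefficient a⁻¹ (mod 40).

9

gcd(40, 9) by repeated division:
40 = 4·9 + 4
9 = 2·4 + 1
4 = 4·1 + 0
Since gcd(9, 40) = 1, back-substitute to write 1 as a combination:
1 = 9 − 2·4
1 = −2·40 + 9·9
So 9·9 ≡ 1 (mod 40).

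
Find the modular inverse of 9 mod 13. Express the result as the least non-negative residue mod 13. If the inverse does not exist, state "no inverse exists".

3

Run Euclid on (13, 9):
13 = 1*9 + 4
9 = 2*4 + 1
4 = 4*1 + 0
The gcd is 1. Working backward:
1 = 9 − 2·4
1 = −2·13 + 3·9
So 9·3 ≡ 1 (mod 13).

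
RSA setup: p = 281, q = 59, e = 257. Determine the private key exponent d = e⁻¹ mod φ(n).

φ(n) = (p−1)(q−1) = 280·58 = 16240.
Need d with 257·d ≡ 1 (mod 16240). Apply the extended Euclidean algorithm:
16240 = 63×257 + 49
257 = 5×49 + 12
49 = 4×12 + 1
12 = 12×1 + 0
Back-substitute:
1 = 49 − 4·12
1 = −4·257 + 21·49
1 = 21·16240 − 1327·257
So 257·(-1327) ≡ 1 (mod 16240), hence d ≡ -1327 ≡ 14913 (mod 16240).

14913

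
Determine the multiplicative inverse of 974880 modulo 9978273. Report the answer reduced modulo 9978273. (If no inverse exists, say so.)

Euclidean algorithm on 9978273, 974880:
9978273 = 10×974880 + 229473
974880 = 4×229473 + 56988
229473 = 4×56988 + 1521
56988 = 37×1521 + 711
1521 = 2×711 + 99
711 = 7×99 + 18
99 = 5×18 + 9
18 = 2×9 + 0
Since gcd = 9 > 1, 974880 is not a unit mod 9978273.

no inverse exists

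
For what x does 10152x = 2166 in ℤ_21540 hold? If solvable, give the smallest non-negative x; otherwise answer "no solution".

no solution

gcd(10152, 21540):
21540 = 2*10152 + 1236
10152 = 8*1236 + 264
1236 = 4*264 + 180
264 = 1*180 + 84
180 = 2*84 + 12
84 = 7*12 + 0
gcd = 12, but 12 ∤ 2166, so the congruence has no solution.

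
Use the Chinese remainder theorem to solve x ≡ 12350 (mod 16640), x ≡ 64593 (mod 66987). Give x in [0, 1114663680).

819382590

Write x = 12350 + 16640·k. Then 16640·k ≡ 64593 − 12350 ≡ 52243 (mod 66987).
Need 16640⁻¹ mod 66987. Extended Euclid on (66987, 16640):
66987 = 4*16640 + 427
16640 = 38*427 + 414
427 = 1*414 + 13
414 = 31*13 + 11
13 = 1*11 + 2
11 = 5*2 + 1
2 = 2*1 + 0
Back-substitute:
1 = 11 − 5·2
1 = −5·13 + 6·11
1 = 6·414 − 191·13
1 = −191·427 + 197·414
1 = 197·16640 − 7677·427
1 = −7677·66987 + 30905·16640
16640⁻¹ ≡ 30905 (mod 66987), so k ≡ 30905·52243 ≡ 49241 (mod 66987).
x = 12350 + 16640·49241 = 819382590.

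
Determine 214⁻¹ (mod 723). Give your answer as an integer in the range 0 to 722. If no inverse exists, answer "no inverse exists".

gcd(723, 214) by repeated division:
723 = 3×214 + 81
214 = 2×81 + 52
81 = 1×52 + 29
52 = 1×29 + 23
29 = 1×23 + 6
23 = 3×6 + 5
6 = 1×5 + 1
5 = 5×1 + 0
The gcd is 1. Working backward:
1 = 6 − 5
1 = −23 + 4·6
1 = 4·29 − 5·23
1 = −5·52 + 9·29
1 = 9·81 − 14·52
1 = −14·214 + 37·81
1 = 37·723 − 125·214
Hence 214⁻¹ ≡ -125 ≡ 598 (mod 723).

598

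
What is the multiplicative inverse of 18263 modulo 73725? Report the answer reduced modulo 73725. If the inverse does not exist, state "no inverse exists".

15227

Run Euclid on (73725, 18263):
73725 = 4*18263 + 673
18263 = 27*673 + 92
673 = 7*92 + 29
92 = 3*29 + 5
29 = 5*5 + 4
5 = 1*4 + 1
4 = 4*1 + 0
Since gcd(18263, 73725) = 1, back-substitute to write 1 as a combination:
1 = 5 − 4
1 = −29 + 6·5
1 = 6·92 − 19·29
1 = −19·673 + 139·92
1 = 139·18263 − 3772·673
1 = −3772·73725 + 15227·18263
So 18263·15227 ≡ 1 (mod 73725).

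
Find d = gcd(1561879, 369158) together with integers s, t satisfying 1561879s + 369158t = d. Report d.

Repeated division:
1561879 = 4×369158 + 85247
369158 = 4×85247 + 28170
85247 = 3×28170 + 737
28170 = 38×737 + 164
737 = 4×164 + 81
164 = 2×81 + 2
81 = 40×2 + 1
2 = 2×1 + 0
gcd(1561879, 369158) = 1.
Express as a combination:
1 = 81 − 40·2
1 = −40·164 + 81·81
1 = 81·737 − 364·164
1 = −364·28170 + 13913·737
1 = 13913·85247 − 42103·28170
1 = −42103·369158 + 182325·85247
1 = 182325·1561879 − 771403·369158
So 1 = (182325)·1561879 + (-771403)·369158.

1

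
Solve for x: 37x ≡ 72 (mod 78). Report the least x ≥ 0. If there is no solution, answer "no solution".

First find gcd(37, 78):
78 = 2×37 + 4
37 = 9×4 + 1
4 = 4×1 + 0
gcd = 1, so a unique solution mod 78 exists.
Back-substitute for the Bézout coefficients:
1 = 37 − 9·4
1 = −9·78 + 19·37
So 37·(19) ≡ 1 (mod 78), giving 37⁻¹ ≡ 19.
x ≡ 37⁻¹·72 ≡ 19·72 ≡ 42 (mod 78).

42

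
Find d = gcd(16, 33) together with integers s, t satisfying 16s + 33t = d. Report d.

Euclidean algorithm:
33 = 2×16 + 1
16 = 16×1 + 0
gcd(16, 33) = 1.
Express as a combination:
1 = 33 − 2·16
So 1 = (1)·33 + (-2)·16.

1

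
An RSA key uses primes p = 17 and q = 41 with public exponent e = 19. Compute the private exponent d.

539

φ(n) = (p−1)(q−1) = 16·40 = 640.
Need d with 19·d ≡ 1 (mod 640). Apply the extended Euclidean algorithm:
640 = 33*19 + 13
19 = 1*13 + 6
13 = 2*6 + 1
6 = 6*1 + 0
Back-substitute:
1 = 13 − 2·6
1 = −2·19 + 3·13
1 = 3·640 − 101·19
So 19·(-101) ≡ 1 (mod 640), hence d ≡ -101 ≡ 539 (mod 640).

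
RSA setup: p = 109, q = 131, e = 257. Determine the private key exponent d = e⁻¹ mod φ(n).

2513

φ(n) = (p−1)(q−1) = 108·130 = 14040.
Need d with 257·d ≡ 1 (mod 14040). Apply the extended Euclidean algorithm:
14040 = 54*257 + 162
257 = 1*162 + 95
162 = 1*95 + 67
95 = 1*67 + 28
67 = 2*28 + 11
28 = 2*11 + 6
11 = 1*6 + 5
6 = 1*5 + 1
5 = 5*1 + 0
Back-substitute:
1 = 6 − 5
1 = −11 + 2·6
1 = 2·28 − 5·11
1 = −5·67 + 12·28
1 = 12·95 − 17·67
1 = −17·162 + 29·95
1 = 29·257 − 46·162
1 = −46·14040 + 2513·257
So 257·2513 ≡ 1 (mod 14040), hence d = 2513.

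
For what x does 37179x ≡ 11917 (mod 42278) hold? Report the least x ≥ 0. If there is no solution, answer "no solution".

42143

First find gcd(37179, 42278):
42278 = 1·37179 + 5099
37179 = 7·5099 + 1486
5099 = 3·1486 + 641
1486 = 2·641 + 204
641 = 3·204 + 29
204 = 7·29 + 1
29 = 29·1 + 0
gcd = 1, so a unique solution mod 42278 exists.
Back-substitute for the Bézout coefficients:
1 = 204 − 7·29
1 = −7·641 + 22·204
1 = 22·1486 − 51·641
1 = −51·5099 + 175·1486
1 = 175·37179 − 1276·5099
1 = −1276·42278 + 1451·37179
So 37179·(1451) ≡ 1 (mod 42278), giving 37179⁻¹ ≡ 1451.
x ≡ 37179⁻¹·11917 ≡ 1451·11917 ≡ 42143 (mod 42278).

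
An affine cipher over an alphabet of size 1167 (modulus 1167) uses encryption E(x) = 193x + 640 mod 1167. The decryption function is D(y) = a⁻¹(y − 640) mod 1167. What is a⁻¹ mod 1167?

Apply the Euclidean algorithm to 1167 and 193:
1167 = 6×193 + 9
193 = 21×9 + 4
9 = 2×4 + 1
4 = 4×1 + 0
gcd = 1, so the inverse exists. Back-substitute:
1 = 9 − 2·4
1 = −2·193 + 43·9
1 = 43·1167 − 260·193
Thus 193·(-260) ≡ 1 (mod 1167); reducing, -260 mod 1167 = 907.

907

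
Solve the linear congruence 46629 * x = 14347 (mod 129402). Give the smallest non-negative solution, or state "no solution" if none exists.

no solution

gcd(46629, 129402):
129402 = 2·46629 + 36144
46629 = 1·36144 + 10485
36144 = 3·10485 + 4689
10485 = 2·4689 + 1107
4689 = 4·1107 + 261
1107 = 4·261 + 63
261 = 4·63 + 9
63 = 7·9 + 0
gcd = 9, but 9 ∤ 14347, so the congruence has no solution.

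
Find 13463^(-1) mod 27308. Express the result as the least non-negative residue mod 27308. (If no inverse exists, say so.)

Run Euclid on (27308, 13463):
27308 = 2*13463 + 382
13463 = 35*382 + 93
382 = 4*93 + 10
93 = 9*10 + 3
10 = 3*3 + 1
3 = 3*1 + 0
gcd = 1, so the inverse exists. Back-substitute:
1 = 10 − 3·3
1 = −3·93 + 28·10
1 = 28·382 − 115·93
1 = −115·13463 + 4053·382
1 = 4053·27308 − 8221·13463
So 13463·(-8221) ≡ 1 (mod 27308), and -8221 ≡ 19087 (mod 27308).

19087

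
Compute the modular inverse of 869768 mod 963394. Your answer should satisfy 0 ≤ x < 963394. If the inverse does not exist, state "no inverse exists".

no inverse exists

Euclidean algorithm on 963394, 869768:
963394 = 1*869768 + 93626
869768 = 9*93626 + 27134
93626 = 3*27134 + 12224
27134 = 2*12224 + 2686
12224 = 4*2686 + 1480
2686 = 1*1480 + 1206
1480 = 1*1206 + 274
1206 = 4*274 + 110
274 = 2*110 + 54
110 = 2*54 + 2
54 = 27*2 + 0
The gcd is 2, not 1, hence no inverse exists.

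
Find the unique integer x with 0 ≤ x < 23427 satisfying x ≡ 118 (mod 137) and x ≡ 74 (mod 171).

16832

Write x = 118 + 137·k. Then 137·k ≡ 74 − 118 ≡ 127 (mod 171).
Need 137⁻¹ mod 171. Extended Euclid on (171, 137):
171 = 1×137 + 34
137 = 4×34 + 1
34 = 34×1 + 0
Back-substitute:
1 = 137 − 4·34
1 = −4·171 + 5·137
137⁻¹ ≡ 5 (mod 171), so k ≡ 5·127 ≡ 122 (mod 171).
x = 118 + 137·122 = 16832.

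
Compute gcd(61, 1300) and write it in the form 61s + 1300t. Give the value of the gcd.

1

Euclidean algorithm:
1300 = 21*61 + 19
61 = 3*19 + 4
19 = 4*4 + 3
4 = 1*3 + 1
3 = 3*1 + 0
gcd(61, 1300) = 1.
Working backward:
1 = 4 − 3
1 = −19 + 5·4
1 = 5·61 − 16·19
1 = −16·1300 + 341·61
So 1 = (-16)·1300 + (341)·61.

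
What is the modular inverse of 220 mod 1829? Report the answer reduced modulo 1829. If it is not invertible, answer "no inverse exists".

424

Run Euclid on (1829, 220):
1829 = 8*220 + 69
220 = 3*69 + 13
69 = 5*13 + 4
13 = 3*4 + 1
4 = 4*1 + 0
Since gcd(220, 1829) = 1, back-substitute to write 1 as a combination:
1 = 13 − 3·4
1 = −3·69 + 16·13
1 = 16·220 − 51·69
1 = −51·1829 + 424·220
So 220·424 ≡ 1 (mod 1829).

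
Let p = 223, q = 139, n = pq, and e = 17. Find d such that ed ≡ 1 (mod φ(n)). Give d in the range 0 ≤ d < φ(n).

φ(n) = (p−1)(q−1) = 222·138 = 30636.
Need d with 17·d ≡ 1 (mod 30636). Apply the extended Euclidean algorithm:
30636 = 1802*17 + 2
17 = 8*2 + 1
2 = 2*1 + 0
Back-substitute:
1 = 17 − 8·2
1 = −8·30636 + 14417·17
So 17·14417 ≡ 1 (mod 30636), hence d = 14417.

14417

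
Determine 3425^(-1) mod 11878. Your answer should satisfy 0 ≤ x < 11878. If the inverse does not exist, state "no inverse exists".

Extended Euclidean algorithm:
11878 = 3*3425 + 1603
3425 = 2*1603 + 219
1603 = 7*219 + 70
219 = 3*70 + 9
70 = 7*9 + 7
9 = 1*7 + 2
7 = 3*2 + 1
2 = 2*1 + 0
Since gcd(3425, 11878) = 1, back-substitute to write 1 as a combination:
1 = 7 − 3·2
1 = −3·9 + 4·7
1 = 4·70 − 31·9
1 = −31·219 + 97·70
1 = 97·1603 − 710·219
1 = −710·3425 + 1517·1603
1 = 1517·11878 − 5261·3425
So 3425·(-5261) ≡ 1 (mod 11878), and -5261 ≡ 6617 (mod 11878).

6617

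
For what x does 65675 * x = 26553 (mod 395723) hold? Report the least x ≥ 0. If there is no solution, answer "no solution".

First find gcd(65675, 395723):
395723 = 6·65675 + 1673
65675 = 39·1673 + 428
1673 = 3·428 + 389
428 = 1·389 + 39
389 = 9·39 + 38
39 = 1·38 + 1
38 = 38·1 + 0
gcd = 1, so a unique solution mod 395723 exists.
Back-substitute for the Bézout coefficients:
1 = 39 − 38
1 = −389 + 10·39
1 = 10·428 − 11·389
1 = −11·1673 + 43·428
1 = 43·65675 − 1688·1673
1 = −1688·395723 + 10171·65675
So 65675·(10171) ≡ 1 (mod 395723), giving 65675⁻¹ ≡ 10171.
x ≡ 65675⁻¹·26553 ≡ 10171·26553 ≡ 187477 (mod 395723).

187477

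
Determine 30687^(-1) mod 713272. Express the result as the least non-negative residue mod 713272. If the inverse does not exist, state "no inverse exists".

gcd(713272, 30687) by repeated division:
713272 = 23×30687 + 7471
30687 = 4×7471 + 803
7471 = 9×803 + 244
803 = 3×244 + 71
244 = 3×71 + 31
71 = 2×31 + 9
31 = 3×9 + 4
9 = 2×4 + 1
4 = 4×1 + 0
gcd = 1, so the inverse exists. Back-substitute:
1 = 9 − 2·4
1 = −2·31 + 7·9
1 = 7·71 − 16·31
1 = −16·244 + 55·71
1 = 55·803 − 181·244
1 = −181·7471 + 1684·803
1 = 1684·30687 − 6917·7471
1 = −6917·713272 + 160775·30687
So 30687·160775 ≡ 1 (mod 713272).

160775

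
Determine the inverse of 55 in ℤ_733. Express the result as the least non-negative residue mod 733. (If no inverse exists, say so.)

Apply the Euclidean algorithm to 733 and 55:
733 = 13·55 + 18
55 = 3·18 + 1
18 = 18·1 + 0
Since gcd(55, 733) = 1, back-substitute to write 1 as a combination:
1 = 55 − 3·18
1 = −3·733 + 40·55
So 55·40 ≡ 1 (mod 733).

40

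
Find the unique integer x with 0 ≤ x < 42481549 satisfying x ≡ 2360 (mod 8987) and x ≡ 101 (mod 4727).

14327638

Write x = 2360 + 8987·k. Then 8987·k ≡ 101 − 2360 ≡ 2468 (mod 4727).
Need 8987⁻¹ mod 4727. Extended Euclid on (4727, 4260):
4727 = 1×4260 + 467
4260 = 9×467 + 57
467 = 8×57 + 11
57 = 5×11 + 2
11 = 5×2 + 1
2 = 2×1 + 0
Back-substitute:
1 = 11 − 5·2
1 = −5·57 + 26·11
1 = 26·467 − 213·57
1 = −213·4260 + 1943·467
1 = 1943·4727 − 2156·4260
8987⁻¹ ≡ 2571 (mod 4727), so k ≡ 2571·2468 ≡ 1594 (mod 4727).
x = 2360 + 8987·1594 = 14327638.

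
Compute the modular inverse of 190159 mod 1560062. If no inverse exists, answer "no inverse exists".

Run Euclid on (1560062, 190159):
1560062 = 8*190159 + 38790
190159 = 4*38790 + 34999
38790 = 1*34999 + 3791
34999 = 9*3791 + 880
3791 = 4*880 + 271
880 = 3*271 + 67
271 = 4*67 + 3
67 = 22*3 + 1
3 = 3*1 + 0
Since gcd(190159, 1560062) = 1, back-substitute to write 1 as a combination:
1 = 67 − 22·3
1 = −22·271 + 89·67
1 = 89·880 − 289·271
1 = −289·3791 + 1245·880
1 = 1245·34999 − 11494·3791
1 = −11494·38790 + 12739·34999
1 = 12739·190159 − 62450·38790
1 = −62450·1560062 + 512339·190159
So 190159·512339 ≡ 1 (mod 1560062).

512339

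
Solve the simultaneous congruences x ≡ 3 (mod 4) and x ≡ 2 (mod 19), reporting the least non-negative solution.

59

Write x = 3 + 4·k. Then 4·k ≡ 2 − 3 ≡ 18 (mod 19).
Need 4⁻¹ mod 19. Extended Euclid on (19, 4):
19 = 4×4 + 3
4 = 1×3 + 1
3 = 3×1 + 0
Back-substitute:
1 = 4 − 3
1 = −19 + 5·4
4⁻¹ ≡ 5 (mod 19), so k ≡ 5·18 ≡ 14 (mod 19).
x = 3 + 4·14 = 59.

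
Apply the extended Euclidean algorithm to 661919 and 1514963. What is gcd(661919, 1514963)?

1

Apply Euclid's algorithm to 1514963 and 661919:
1514963 = 2×661919 + 191125
661919 = 3×191125 + 88544
191125 = 2×88544 + 14037
88544 = 6×14037 + 4322
14037 = 3×4322 + 1071
4322 = 4×1071 + 38
1071 = 28×38 + 7
38 = 5×7 + 3
7 = 2×3 + 1
3 = 3×1 + 0
gcd(661919, 1514963) = 1.
Working backward:
1 = 7 − 2·3
1 = −2·38 + 11·7
1 = 11·1071 − 310·38
1 = −310·4322 + 1251·1071
1 = 1251·14037 − 4063·4322
1 = −4063·88544 + 25629·14037
1 = 25629·191125 − 55321·88544
1 = −55321·661919 + 191592·191125
1 = 191592·1514963 − 438505·661919
So 1 = (191592)·1514963 + (-438505)·661919.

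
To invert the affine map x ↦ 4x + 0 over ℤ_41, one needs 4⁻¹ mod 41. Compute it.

Apply the Euclidean algorithm to 41 and 4:
41 = 10·4 + 1
4 = 4·1 + 0
The gcd is 1. Working backward:
1 = 41 − 10·4
Hence 4⁻¹ ≡ -10 ≡ 31 (mod 41).

31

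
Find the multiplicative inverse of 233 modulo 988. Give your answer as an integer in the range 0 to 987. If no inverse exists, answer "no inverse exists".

441

Apply the Euclidean algorithm to 988 and 233:
988 = 4·233 + 56
233 = 4·56 + 9
56 = 6·9 + 2
9 = 4·2 + 1
2 = 2·1 + 0
Since gcd(233, 988) = 1, back-substitute to write 1 as a combination:
1 = 9 − 4·2
1 = −4·56 + 25·9
1 = 25·233 − 104·56
1 = −104·988 + 441·233
So 233·441 ≡ 1 (mod 988).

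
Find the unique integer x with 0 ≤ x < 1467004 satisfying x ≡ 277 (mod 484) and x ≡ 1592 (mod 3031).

Write x = 277 + 484·k. Then 484·k ≡ 1592 − 277 ≡ 1315 (mod 3031).
Need 484⁻¹ mod 3031. Extended Euclid on (3031, 484):
3031 = 6·484 + 127
484 = 3·127 + 103
127 = 1·103 + 24
103 = 4·24 + 7
24 = 3·7 + 3
7 = 2·3 + 1
3 = 3·1 + 0
Back-substitute:
1 = 7 − 2·3
1 = −2·24 + 7·7
1 = 7·103 − 30·24
1 = −30·127 + 37·103
1 = 37·484 − 141·127
1 = −141·3031 + 883·484
484⁻¹ ≡ 883 (mod 3031), so k ≡ 883·1315 ≡ 272 (mod 3031).
x = 277 + 484·272 = 131925.

131925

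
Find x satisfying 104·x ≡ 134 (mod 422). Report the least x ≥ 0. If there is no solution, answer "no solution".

192

First find gcd(104, 422):
422 = 4·104 + 6
104 = 17·6 + 2
6 = 3·2 + 0
gcd = 2 and 2 | 134, so solutions exist. Divide through by 2: 52x ≡ 67 (mod 211).
Now find 52⁻¹ mod 211:
211 = 4×52 + 3
52 = 17×3 + 1
3 = 3×1 + 0
Back-substitute:
1 = 52 − 17·3
1 = −17·211 + 69·52
So 52⁻¹ ≡ 69 (mod 211).
Then x ≡ 69·67 ≡ 192 (mod 211); the smallest non-negative solution is x = 192.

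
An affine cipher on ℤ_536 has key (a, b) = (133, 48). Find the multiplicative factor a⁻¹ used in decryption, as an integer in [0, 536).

133

Apply the Euclidean algorithm to 536 and 133:
536 = 4·133 + 4
133 = 33·4 + 1
4 = 4·1 + 0
The gcd is 1. Working backward:
1 = 133 − 33·4
1 = −33·536 + 133·133
So 133·133 ≡ 1 (mod 536).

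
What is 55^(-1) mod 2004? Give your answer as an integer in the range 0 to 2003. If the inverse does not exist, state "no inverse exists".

Extended Euclidean algorithm:
2004 = 36*55 + 24
55 = 2*24 + 7
24 = 3*7 + 3
7 = 2*3 + 1
3 = 3*1 + 0
gcd = 1, so the inverse exists. Back-substitute:
1 = 7 − 2·3
1 = −2·24 + 7·7
1 = 7·55 − 16·24
1 = −16·2004 + 583·55
So 55·583 ≡ 1 (mod 2004).

583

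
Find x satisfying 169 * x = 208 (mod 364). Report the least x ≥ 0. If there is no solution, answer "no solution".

First find gcd(169, 364):
364 = 2*169 + 26
169 = 6*26 + 13
26 = 2*13 + 0
gcd = 13 and 13 | 208, so solutions exist. Divide through by 13: 13x ≡ 16 (mod 28).
Now find 13⁻¹ mod 28:
28 = 2*13 + 2
13 = 6*2 + 1
2 = 2*1 + 0
Back-substitute:
1 = 13 − 6·2
1 = −6·28 + 13·13
So 13⁻¹ ≡ 13 (mod 28).
Then x ≡ 13·16 ≡ 12 (mod 28); the smallest non-negative solution is x = 12.

12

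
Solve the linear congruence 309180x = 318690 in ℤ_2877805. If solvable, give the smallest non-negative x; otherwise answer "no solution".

First find gcd(309180, 2877805):
2877805 = 9*309180 + 95185
309180 = 3*95185 + 23625
95185 = 4*23625 + 685
23625 = 34*685 + 335
685 = 2*335 + 15
335 = 22*15 + 5
15 = 3*5 + 0
gcd = 5 and 5 | 318690, so solutions exist. Divide through by 5: 61836x ≡ 63738 (mod 575561).
Now find 61836⁻¹ mod 575561:
575561 = 9·61836 + 19037
61836 = 3·19037 + 4725
19037 = 4·4725 + 137
4725 = 34·137 + 67
137 = 2·67 + 3
67 = 22·3 + 1
3 = 3·1 + 0
Back-substitute:
1 = 67 − 22·3
1 = −22·137 + 45·67
1 = 45·4725 − 1552·137
1 = −1552·19037 + 6253·4725
1 = 6253·61836 − 20311·19037
1 = −20311·575561 + 189052·61836
So 61836⁻¹ ≡ 189052 (mod 575561).
Then x ≡ 189052·63738 ≡ 426841 (mod 575561); the smallest non-negative solution is x = 426841.

426841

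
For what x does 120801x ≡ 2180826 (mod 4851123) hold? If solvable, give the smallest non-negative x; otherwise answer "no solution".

696799

First find gcd(120801, 4851123):
4851123 = 40×120801 + 19083
120801 = 6×19083 + 6303
19083 = 3×6303 + 174
6303 = 36×174 + 39
174 = 4×39 + 18
39 = 2×18 + 3
18 = 6×3 + 0
gcd = 3 and 3 | 2180826, so solutions exist. Divide through by 3: 40267x ≡ 726942 (mod 1617041).
Now find 40267⁻¹ mod 1617041:
1617041 = 40×40267 + 6361
40267 = 6×6361 + 2101
6361 = 3×2101 + 58
2101 = 36×58 + 13
58 = 4×13 + 6
13 = 2×6 + 1
6 = 6×1 + 0
Back-substitute:
1 = 13 − 2·6
1 = −2·58 + 9·13
1 = 9·2101 − 326·58
1 = −326·6361 + 987·2101
1 = 987·40267 − 6248·6361
1 = −6248·1617041 + 250907·40267
So 40267⁻¹ ≡ 250907 (mod 1617041).
Then x ≡ 250907·726942 ≡ 696799 (mod 1617041); the smallest non-negative solution is x = 696799.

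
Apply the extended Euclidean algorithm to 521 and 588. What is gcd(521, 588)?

1

Apply Euclid's algorithm to 588 and 521:
588 = 1×521 + 67
521 = 7×67 + 52
67 = 1×52 + 15
52 = 3×15 + 7
15 = 2×7 + 1
7 = 7×1 + 0
gcd(521, 588) = 1.
Working backward:
1 = 15 − 2·7
1 = −2·52 + 7·15
1 = 7·67 − 9·52
1 = −9·521 + 70·67
1 = 70·588 − 79·521
So 1 = (70)·588 + (-79)·521.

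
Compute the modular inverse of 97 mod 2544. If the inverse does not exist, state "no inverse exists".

Apply the Euclidean algorithm to 2544 and 97:
2544 = 26×97 + 22
97 = 4×22 + 9
22 = 2×9 + 4
9 = 2×4 + 1
4 = 4×1 + 0
The gcd is 1. Working backward:
1 = 9 − 2·4
1 = −2·22 + 5·9
1 = 5·97 − 22·22
1 = −22·2544 + 577·97
So 97·577 ≡ 1 (mod 2544).

577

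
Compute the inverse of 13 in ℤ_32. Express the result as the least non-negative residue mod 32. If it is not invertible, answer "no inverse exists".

5

Run Euclid on (32, 13):
32 = 2*13 + 6
13 = 2*6 + 1
6 = 6*1 + 0
The gcd is 1. Working backward:
1 = 13 − 2·6
1 = −2·32 + 5·13
So 13·5 ≡ 1 (mod 32).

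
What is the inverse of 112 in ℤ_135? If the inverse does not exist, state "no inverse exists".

gcd(135, 112) by repeated division:
135 = 1·112 + 23
112 = 4·23 + 20
23 = 1·20 + 3
20 = 6·3 + 2
3 = 1·2 + 1
2 = 2·1 + 0
The gcd is 1. Working backward:
1 = 3 − 2
1 = −20 + 7·3
1 = 7·23 − 8·20
1 = −8·112 + 39·23
1 = 39·135 − 47·112
So 112·(-47) ≡ 1 (mod 135), and -47 ≡ 88 (mod 135).

88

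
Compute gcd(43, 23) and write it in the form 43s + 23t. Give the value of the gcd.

1

Repeated division:
43 = 1*23 + 20
23 = 1*20 + 3
20 = 6*3 + 2
3 = 1*2 + 1
2 = 2*1 + 0
gcd(43, 23) = 1.
Working backward:
1 = 3 − 2
1 = −20 + 7·3
1 = 7·23 − 8·20
1 = −8·43 + 15·23
So 1 = (-8)·43 + (15)·23.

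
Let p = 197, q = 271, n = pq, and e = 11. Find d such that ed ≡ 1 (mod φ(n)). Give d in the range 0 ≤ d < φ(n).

4811

φ(n) = (p−1)(q−1) = 196·270 = 52920.
Need d with 11·d ≡ 1 (mod 52920). Apply the extended Euclidean algorithm:
52920 = 4810·11 + 10
11 = 1·10 + 1
10 = 10·1 + 0
Back-substitute:
1 = 11 − 10
1 = −52920 + 4811·11
So 11·4811 ≡ 1 (mod 52920), hence d = 4811.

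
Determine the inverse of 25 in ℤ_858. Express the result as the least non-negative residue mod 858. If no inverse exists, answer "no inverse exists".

Run Euclid on (858, 25):
858 = 34·25 + 8
25 = 3·8 + 1
8 = 8·1 + 0
Since gcd(25, 858) = 1, back-substitute to write 1 as a combination:
1 = 25 − 3·8
1 = −3·858 + 103·25
So 25·103 ≡ 1 (mod 858).

103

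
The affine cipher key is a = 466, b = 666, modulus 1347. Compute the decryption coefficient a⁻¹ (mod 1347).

gcd(1347, 466) by repeated division:
1347 = 2×466 + 415
466 = 1×415 + 51
415 = 8×51 + 7
51 = 7×7 + 2
7 = 3×2 + 1
2 = 2×1 + 0
The gcd is 1. Working backward:
1 = 7 − 3·2
1 = −3·51 + 22·7
1 = 22·415 − 179·51
1 = −179·466 + 201·415
1 = 201·1347 − 581·466
Thus 466·(-581) ≡ 1 (mod 1347); reducing, -581 mod 1347 = 766.

766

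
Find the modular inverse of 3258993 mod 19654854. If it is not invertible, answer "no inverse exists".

Compute gcd(3258993, 19654854):
19654854 = 6·3258993 + 100896
3258993 = 32·100896 + 30321
100896 = 3·30321 + 9933
30321 = 3·9933 + 522
9933 = 19·522 + 15
522 = 34·15 + 12
15 = 1·12 + 3
12 = 4·3 + 0
The gcd is 3, not 1, hence no inverse exists.

no inverse exists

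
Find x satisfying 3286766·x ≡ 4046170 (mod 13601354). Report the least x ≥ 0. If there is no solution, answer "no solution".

2206528

First find gcd(3286766, 13601354):
13601354 = 4×3286766 + 454290
3286766 = 7×454290 + 106736
454290 = 4×106736 + 27346
106736 = 3×27346 + 24698
27346 = 1×24698 + 2648
24698 = 9×2648 + 866
2648 = 3×866 + 50
866 = 17×50 + 16
50 = 3×16 + 2
16 = 8×2 + 0
gcd = 2 and 2 | 4046170, so solutions exist. Divide through by 2: 1643383x ≡ 2023085 (mod 6800677).
Now find 1643383⁻¹ mod 6800677:
6800677 = 4*1643383 + 227145
1643383 = 7*227145 + 53368
227145 = 4*53368 + 13673
53368 = 3*13673 + 12349
13673 = 1*12349 + 1324
12349 = 9*1324 + 433
1324 = 3*433 + 25
433 = 17*25 + 8
25 = 3*8 + 1
8 = 8*1 + 0
Back-substitute:
1 = 25 − 3·8
1 = −3·433 + 52·25
1 = 52·1324 − 159·433
1 = −159·12349 + 1483·1324
1 = 1483·13673 − 1642·12349
1 = −1642·53368 + 6409·13673
1 = 6409·227145 − 27278·53368
1 = −27278·1643383 + 197355·227145
1 = 197355·6800677 − 816698·1643383
So 1643383·(-816698) ≡ 1 (mod 6800677), i.e. 1643383⁻¹ ≡ 5983979.
Then x ≡ 5983979·2023085 ≡ 2206528 (mod 6800677); the smallest non-negative solution is x = 2206528.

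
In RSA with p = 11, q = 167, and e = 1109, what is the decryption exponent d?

949

φ(n) = (p−1)(q−1) = 10·166 = 1660.
Need d with 1109·d ≡ 1 (mod 1660). Apply the extended Euclidean algorithm:
1660 = 1*1109 + 551
1109 = 2*551 + 7
551 = 78*7 + 5
7 = 1*5 + 2
5 = 2*2 + 1
2 = 2*1 + 0
Back-substitute:
1 = 5 − 2·2
1 = −2·7 + 3·5
1 = 3·551 − 236·7
1 = −236·1109 + 475·551
1 = 475·1660 − 711·1109
So 1109·(-711) ≡ 1 (mod 1660), hence d ≡ -711 ≡ 949 (mod 1660).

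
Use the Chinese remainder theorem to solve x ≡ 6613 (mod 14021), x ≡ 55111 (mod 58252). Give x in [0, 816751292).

Write x = 6613 + 14021·k. Then 14021·k ≡ 55111 − 6613 ≡ 48498 (mod 58252).
Need 14021⁻¹ mod 58252. Extended Euclid on (58252, 14021):
58252 = 4·14021 + 2168
14021 = 6·2168 + 1013
2168 = 2·1013 + 142
1013 = 7·142 + 19
142 = 7·19 + 9
19 = 2·9 + 1
9 = 9·1 + 0
Back-substitute:
1 = 19 − 2·9
1 = −2·142 + 15·19
1 = 15·1013 − 107·142
1 = −107·2168 + 229·1013
1 = 229·14021 − 1481·2168
1 = −1481·58252 + 6153·14021
14021⁻¹ ≡ 6153 (mod 58252), so k ≡ 6153·48498 ≡ 41450 (mod 58252).
x = 6613 + 14021·41450 = 581177063.

581177063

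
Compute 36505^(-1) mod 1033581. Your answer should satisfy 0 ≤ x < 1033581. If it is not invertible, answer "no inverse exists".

801949

Run Euclid on (1033581, 36505):
1033581 = 28*36505 + 11441
36505 = 3*11441 + 2182
11441 = 5*2182 + 531
2182 = 4*531 + 58
531 = 9*58 + 9
58 = 6*9 + 4
9 = 2*4 + 1
4 = 4*1 + 0
gcd = 1, so the inverse exists. Back-substitute:
1 = 9 − 2·4
1 = −2·58 + 13·9
1 = 13·531 − 119·58
1 = −119·2182 + 489·531
1 = 489·11441 − 2564·2182
1 = −2564·36505 + 8181·11441
1 = 8181·1033581 − 231632·36505
Thus 36505·(-231632) ≡ 1 (mod 1033581); reducing, -231632 mod 1033581 = 801949.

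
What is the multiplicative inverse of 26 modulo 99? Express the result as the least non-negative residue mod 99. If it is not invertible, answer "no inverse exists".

Run Euclid on (99, 26):
99 = 3×26 + 21
26 = 1×21 + 5
21 = 4×5 + 1
5 = 5×1 + 0
Since gcd(26, 99) = 1, back-substitute to write 1 as a combination:
1 = 21 − 4·5
1 = −4·26 + 5·21
1 = 5·99 − 19·26
Hence 26⁻¹ ≡ -19 ≡ 80 (mod 99).

80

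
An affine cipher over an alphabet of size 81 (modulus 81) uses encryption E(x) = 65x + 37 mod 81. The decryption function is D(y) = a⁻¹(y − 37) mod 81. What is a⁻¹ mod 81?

5

Run Euclid on (81, 65):
81 = 1×65 + 16
65 = 4×16 + 1
16 = 16×1 + 0
The gcd is 1. Working backward:
1 = 65 − 4·16
1 = −4·81 + 5·65
So 65·5 ≡ 1 (mod 81).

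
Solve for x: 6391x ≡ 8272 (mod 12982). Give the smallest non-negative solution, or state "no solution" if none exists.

First find gcd(6391, 12982):
12982 = 2*6391 + 200
6391 = 31*200 + 191
200 = 1*191 + 9
191 = 21*9 + 2
9 = 4*2 + 1
2 = 2*1 + 0
gcd = 1, so a unique solution mod 12982 exists.
Back-substitute for the Bézout coefficients:
1 = 9 − 4·2
1 = −4·191 + 85·9
1 = 85·200 − 89·191
1 = −89·6391 + 2844·200
1 = 2844·12982 − 5777·6391
So 6391·(-5777) ≡ 1 (mod 12982), giving 6391⁻¹ ≡ 7205.
x ≡ 6391⁻¹·8272 ≡ 7205·8272 ≡ 12380 (mod 12982).

12380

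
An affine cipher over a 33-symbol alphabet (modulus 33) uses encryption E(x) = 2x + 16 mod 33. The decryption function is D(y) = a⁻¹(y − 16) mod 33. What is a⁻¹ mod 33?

gcd(33, 2) by repeated division:
33 = 16·2 + 1
2 = 2·1 + 0
The gcd is 1. Working backward:
1 = 33 − 16·2
Thus 2·(-16) ≡ 1 (mod 33); reducing, -16 mod 33 = 17.

17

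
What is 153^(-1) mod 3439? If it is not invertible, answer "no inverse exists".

gcd(3439, 153) by repeated division:
3439 = 22×153 + 73
153 = 2×73 + 7
73 = 10×7 + 3
7 = 2×3 + 1
3 = 3×1 + 0
Since gcd(153, 3439) = 1, back-substitute to write 1 as a combination:
1 = 7 − 2·3
1 = −2·73 + 21·7
1 = 21·153 − 44·73
1 = −44·3439 + 989·153
So 153·989 ≡ 1 (mod 3439).

989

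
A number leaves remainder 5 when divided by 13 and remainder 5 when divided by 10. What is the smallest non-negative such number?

5

Write x = 5 + 13·k. Then 13·k ≡ 5 − 5 ≡ 0 (mod 10).
Need 13⁻¹ mod 10. Extended Euclid on (10, 3):
10 = 3×3 + 1
3 = 3×1 + 0
Back-substitute:
1 = 10 − 3·3
13⁻¹ ≡ 7 (mod 10), so k ≡ 7·0 ≡ 0 (mod 10).
x = 5 + 13·0 = 5.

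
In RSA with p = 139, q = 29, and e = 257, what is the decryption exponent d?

857

φ(n) = (p−1)(q−1) = 138·28 = 3864.
Need d with 257·d ≡ 1 (mod 3864). Apply the extended Euclidean algorithm:
3864 = 15·257 + 9
257 = 28·9 + 5
9 = 1·5 + 4
5 = 1·4 + 1
4 = 4·1 + 0
Back-substitute:
1 = 5 − 4
1 = −9 + 2·5
1 = 2·257 − 57·9
1 = −57·3864 + 857·257
So 257·857 ≡ 1 (mod 3864), hence d = 857.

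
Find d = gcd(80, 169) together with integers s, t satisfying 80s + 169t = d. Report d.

Euclidean algorithm:
169 = 2·80 + 9
80 = 8·9 + 8
9 = 1·8 + 1
8 = 8·1 + 0
gcd(80, 169) = 1.
Express as a combination:
1 = 9 − 8
1 = −80 + 9·9
1 = 9·169 − 19·80
So 1 = (9)·169 + (-19)·80.

1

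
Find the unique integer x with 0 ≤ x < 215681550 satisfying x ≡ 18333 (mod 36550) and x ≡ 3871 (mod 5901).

67051033

Write x = 18333 + 36550·k. Then 36550·k ≡ 3871 − 18333 ≡ 3241 (mod 5901).
Need 36550⁻¹ mod 5901. Extended Euclid on (5901, 1144):
5901 = 5×1144 + 181
1144 = 6×181 + 58
181 = 3×58 + 7
58 = 8×7 + 2
7 = 3×2 + 1
2 = 2×1 + 0
Back-substitute:
1 = 7 − 3·2
1 = −3·58 + 25·7
1 = 25·181 − 78·58
1 = −78·1144 + 493·181
1 = 493·5901 − 2543·1144
36550⁻¹ ≡ 3358 (mod 5901), so k ≡ 3358·3241 ≡ 1834 (mod 5901).
x = 18333 + 36550·1834 = 67051033.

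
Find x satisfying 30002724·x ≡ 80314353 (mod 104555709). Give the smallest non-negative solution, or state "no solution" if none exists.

First find gcd(30002724, 104555709):
104555709 = 3·30002724 + 14547537
30002724 = 2·14547537 + 907650
14547537 = 16·907650 + 25137
907650 = 36·25137 + 2718
25137 = 9·2718 + 675
2718 = 4·675 + 18
675 = 37·18 + 9
18 = 2·9 + 0
gcd = 9 and 9 | 80314353, so solutions exist. Divide through by 9: 3333636x ≡ 8923817 (mod 11617301).
Now find 3333636⁻¹ mod 11617301:
11617301 = 3·3333636 + 1616393
3333636 = 2·1616393 + 100850
1616393 = 16·100850 + 2793
100850 = 36·2793 + 302
2793 = 9·302 + 75
302 = 4·75 + 2
75 = 37·2 + 1
2 = 2·1 + 0
Back-substitute:
1 = 75 − 37·2
1 = −37·302 + 149·75
1 = 149·2793 − 1378·302
1 = −1378·100850 + 49757·2793
1 = 49757·1616393 − 797490·100850
1 = −797490·3333636 + 1644737·1616393
1 = 1644737·11617301 − 5731701·3333636
So 3333636·(-5731701) ≡ 1 (mod 11617301), i.e. 3333636⁻¹ ≡ 5885600.
Then x ≡ 5885600·8923817 ≡ 2020083 (mod 11617301); the smallest non-negative solution is x = 2020083.

2020083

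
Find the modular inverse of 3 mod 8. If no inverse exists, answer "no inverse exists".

Apply the Euclidean algorithm to 8 and 3:
8 = 2×3 + 2
3 = 1×2 + 1
2 = 2×1 + 0
Since gcd(3, 8) = 1, back-substitute to write 1 as a combination:
1 = 3 − 2
1 = −8 + 3·3
So 3·3 ≡ 1 (mod 8).

3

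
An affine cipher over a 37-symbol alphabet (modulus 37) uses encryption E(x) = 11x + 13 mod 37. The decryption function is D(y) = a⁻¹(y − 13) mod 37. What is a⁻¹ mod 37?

27

gcd(37, 11) by repeated division:
37 = 3*11 + 4
11 = 2*4 + 3
4 = 1*3 + 1
3 = 3*1 + 0
The gcd is 1. Working backward:
1 = 4 − 3
1 = −11 + 3·4
1 = 3·37 − 10·11
So 11·(-10) ≡ 1 (mod 37), and -10 ≡ 27 (mod 37).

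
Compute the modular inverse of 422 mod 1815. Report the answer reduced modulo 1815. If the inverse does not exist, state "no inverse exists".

443

Extended Euclidean algorithm:
1815 = 4*422 + 127
422 = 3*127 + 41
127 = 3*41 + 4
41 = 10*4 + 1
4 = 4*1 + 0
gcd = 1, so the inverse exists. Back-substitute:
1 = 41 − 10·4
1 = −10·127 + 31·41
1 = 31·422 − 103·127
1 = −103·1815 + 443·422
So 422·443 ≡ 1 (mod 1815).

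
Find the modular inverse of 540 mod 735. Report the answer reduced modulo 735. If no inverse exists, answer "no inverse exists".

no inverse exists

Compute gcd(540, 735):
735 = 1*540 + 195
540 = 2*195 + 150
195 = 1*150 + 45
150 = 3*45 + 15
45 = 3*15 + 0
Since gcd = 15 > 1, 540 is not a unit mod 735.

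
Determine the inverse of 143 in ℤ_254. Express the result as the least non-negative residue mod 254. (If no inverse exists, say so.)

135

gcd(254, 143) by repeated division:
254 = 1·143 + 111
143 = 1·111 + 32
111 = 3·32 + 15
32 = 2·15 + 2
15 = 7·2 + 1
2 = 2·1 + 0
gcd = 1, so the inverse exists. Back-substitute:
1 = 15 − 7·2
1 = −7·32 + 15·15
1 = 15·111 − 52·32
1 = −52·143 + 67·111
1 = 67·254 − 119·143
Thus 143·(-119) ≡ 1 (mod 254); reducing, -119 mod 254 = 135.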